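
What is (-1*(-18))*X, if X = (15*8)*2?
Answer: 4320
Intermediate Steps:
X = 240 (X = 120*2 = 240)
(-1*(-18))*X = -1*(-18)*240 = 18*240 = 4320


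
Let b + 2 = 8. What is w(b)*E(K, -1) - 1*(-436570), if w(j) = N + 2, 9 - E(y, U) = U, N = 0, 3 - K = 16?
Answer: 436590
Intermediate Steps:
K = -13 (K = 3 - 1*16 = 3 - 16 = -13)
b = 6 (b = -2 + 8 = 6)
E(y, U) = 9 - U
w(j) = 2 (w(j) = 0 + 2 = 2)
w(b)*E(K, -1) - 1*(-436570) = 2*(9 - 1*(-1)) - 1*(-436570) = 2*(9 + 1) + 436570 = 2*10 + 436570 = 20 + 436570 = 436590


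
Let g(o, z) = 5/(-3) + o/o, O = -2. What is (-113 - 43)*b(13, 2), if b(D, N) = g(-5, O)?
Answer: 104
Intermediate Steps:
g(o, z) = -⅔ (g(o, z) = 5*(-⅓) + 1 = -5/3 + 1 = -⅔)
b(D, N) = -⅔
(-113 - 43)*b(13, 2) = (-113 - 43)*(-⅔) = -156*(-⅔) = 104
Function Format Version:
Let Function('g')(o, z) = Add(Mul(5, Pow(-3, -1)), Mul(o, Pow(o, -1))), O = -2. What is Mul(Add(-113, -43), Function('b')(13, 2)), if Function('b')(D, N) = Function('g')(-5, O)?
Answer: 104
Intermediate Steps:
Function('g')(o, z) = Rational(-2, 3) (Function('g')(o, z) = Add(Mul(5, Rational(-1, 3)), 1) = Add(Rational(-5, 3), 1) = Rational(-2, 3))
Function('b')(D, N) = Rational(-2, 3)
Mul(Add(-113, -43), Function('b')(13, 2)) = Mul(Add(-113, -43), Rational(-2, 3)) = Mul(-156, Rational(-2, 3)) = 104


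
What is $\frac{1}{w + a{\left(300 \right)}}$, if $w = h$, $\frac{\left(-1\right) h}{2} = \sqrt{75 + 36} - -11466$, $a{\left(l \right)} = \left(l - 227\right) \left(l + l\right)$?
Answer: $\frac{47}{980795} + \frac{\sqrt{111}}{217736490} \approx 4.7969 \cdot 10^{-5}$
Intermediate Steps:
$a{\left(l \right)} = 2 l \left(-227 + l\right)$ ($a{\left(l \right)} = \left(-227 + l\right) 2 l = 2 l \left(-227 + l\right)$)
$h = -22932 - 2 \sqrt{111}$ ($h = - 2 \left(\sqrt{75 + 36} - -11466\right) = - 2 \left(\sqrt{111} + 11466\right) = - 2 \left(11466 + \sqrt{111}\right) = -22932 - 2 \sqrt{111} \approx -22953.0$)
$w = -22932 - 2 \sqrt{111} \approx -22953.0$
$\frac{1}{w + a{\left(300 \right)}} = \frac{1}{\left(-22932 - 2 \sqrt{111}\right) + 2 \cdot 300 \left(-227 + 300\right)} = \frac{1}{\left(-22932 - 2 \sqrt{111}\right) + 2 \cdot 300 \cdot 73} = \frac{1}{\left(-22932 - 2 \sqrt{111}\right) + 43800} = \frac{1}{20868 - 2 \sqrt{111}}$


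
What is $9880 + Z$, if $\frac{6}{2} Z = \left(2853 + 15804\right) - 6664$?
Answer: $\frac{41633}{3} \approx 13878.0$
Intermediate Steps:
$Z = \frac{11993}{3}$ ($Z = \frac{\left(2853 + 15804\right) - 6664}{3} = \frac{18657 - 6664}{3} = \frac{1}{3} \cdot 11993 = \frac{11993}{3} \approx 3997.7$)
$9880 + Z = 9880 + \frac{11993}{3} = \frac{41633}{3}$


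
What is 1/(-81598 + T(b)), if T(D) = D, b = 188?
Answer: -1/81410 ≈ -1.2284e-5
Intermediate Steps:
1/(-81598 + T(b)) = 1/(-81598 + 188) = 1/(-81410) = -1/81410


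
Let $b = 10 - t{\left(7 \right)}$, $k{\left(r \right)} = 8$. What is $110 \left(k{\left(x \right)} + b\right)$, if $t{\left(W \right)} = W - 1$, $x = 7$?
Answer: $1320$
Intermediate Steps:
$t{\left(W \right)} = -1 + W$
$b = 4$ ($b = 10 - \left(-1 + 7\right) = 10 - 6 = 4$)
$110 \left(k{\left(x \right)} + b\right) = 110 \left(8 + 4\right) = 110 \cdot 12 = 1320$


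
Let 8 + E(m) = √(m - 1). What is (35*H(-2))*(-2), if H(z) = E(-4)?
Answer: 560 - 70*I*√5 ≈ 560.0 - 156.52*I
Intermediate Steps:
E(m) = -8 + √(-1 + m) (E(m) = -8 + √(m - 1) = -8 + √(-1 + m))
H(z) = -8 + I*√5 (H(z) = -8 + √(-1 - 4) = -8 + √(-5) = -8 + I*√5)
(35*H(-2))*(-2) = (35*(-8 + I*√5))*(-2) = (-280 + 35*I*√5)*(-2) = 560 - 70*I*√5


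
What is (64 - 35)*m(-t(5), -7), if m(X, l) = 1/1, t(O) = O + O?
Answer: 29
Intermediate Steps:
t(O) = 2*O
m(X, l) = 1
(64 - 35)*m(-t(5), -7) = (64 - 35)*1 = 29*1 = 29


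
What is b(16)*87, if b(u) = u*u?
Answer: 22272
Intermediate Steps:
b(u) = u²
b(16)*87 = 16²*87 = 256*87 = 22272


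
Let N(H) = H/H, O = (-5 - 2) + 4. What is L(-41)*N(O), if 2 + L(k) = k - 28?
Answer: -71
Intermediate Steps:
L(k) = -30 + k (L(k) = -2 + (k - 28) = -2 + (-28 + k) = -30 + k)
O = -3 (O = -7 + 4 = -3)
N(H) = 1
L(-41)*N(O) = (-30 - 41)*1 = -71*1 = -71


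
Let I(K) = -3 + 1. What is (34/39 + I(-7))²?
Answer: 1936/1521 ≈ 1.2728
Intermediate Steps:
I(K) = -2
(34/39 + I(-7))² = (34/39 - 2)² = (-44/39)² = 1936/1521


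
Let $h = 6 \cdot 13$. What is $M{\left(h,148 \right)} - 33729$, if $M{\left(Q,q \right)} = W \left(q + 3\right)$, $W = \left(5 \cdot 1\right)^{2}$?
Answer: $-29954$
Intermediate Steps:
$h = 78$
$W = 25$ ($W = 5^{2} = 25$)
$M{\left(Q,q \right)} = 75 + 25 q$ ($M{\left(Q,q \right)} = 25 \left(q + 3\right) = 25 \left(3 + q\right) = 75 + 25 q$)
$M{\left(h,148 \right)} - 33729 = \left(75 + 25 \cdot 148\right) - 33729 = \left(75 + 3700\right) - 33729 = 3775 - 33729 = -29954$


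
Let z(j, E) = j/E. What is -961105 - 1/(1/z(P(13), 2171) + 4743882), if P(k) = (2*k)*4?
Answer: -36475110181423/37951223 ≈ -9.6111e+5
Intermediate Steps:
P(k) = 8*k
-961105 - 1/(1/z(P(13), 2171) + 4743882) = -961105 - 1/(1/((8*13)/2171) + 4743882) = -961105 - 1/(1/(104*(1/2171)) + 4743882) = -961105 - 1/(1/(8/167) + 4743882) = -961105 - 1/(167/8 + 4743882) = -961105 - 1/37951223/8 = -961105 - 1*8/37951223 = -961105 - 8/37951223 = -36475110181423/37951223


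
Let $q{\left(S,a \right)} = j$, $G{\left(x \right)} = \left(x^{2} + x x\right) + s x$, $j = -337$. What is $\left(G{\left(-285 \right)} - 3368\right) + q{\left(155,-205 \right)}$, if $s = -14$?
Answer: $162735$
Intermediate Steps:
$G{\left(x \right)} = - 14 x + 2 x^{2}$ ($G{\left(x \right)} = \left(x^{2} + x x\right) - 14 x = \left(x^{2} + x^{2}\right) - 14 x = 2 x^{2} - 14 x = - 14 x + 2 x^{2}$)
$q{\left(S,a \right)} = -337$
$\left(G{\left(-285 \right)} - 3368\right) + q{\left(155,-205 \right)} = \left(2 \left(-285\right) \left(-7 - 285\right) - 3368\right) - 337 = \left(2 \left(-285\right) \left(-292\right) - 3368\right) - 337 = \left(166440 - 3368\right) - 337 = 163072 - 337 = 162735$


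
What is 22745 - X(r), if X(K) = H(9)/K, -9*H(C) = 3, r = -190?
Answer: 12964649/570 ≈ 22745.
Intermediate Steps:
H(C) = -1/3 (H(C) = -1/9*3 = -1/3)
X(K) = -1/(3*K)
22745 - X(r) = 22745 - (-1)/(3*(-190)) = 22745 - (-1)*(-1)/(3*190) = 22745 - 1*1/570 = 22745 - 1/570 = 12964649/570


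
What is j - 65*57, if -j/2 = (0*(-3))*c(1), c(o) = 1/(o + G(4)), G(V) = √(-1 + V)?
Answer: -3705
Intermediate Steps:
c(o) = 1/(o + √3) (c(o) = 1/(o + √(-1 + 4)) = 1/(o + √3))
j = 0 (j = -2*0*(-3)/(1 + √3) = -0/(1 + √3) = -2*0 = 0)
j - 65*57 = 0 - 65*57 = 0 - 3705 = -3705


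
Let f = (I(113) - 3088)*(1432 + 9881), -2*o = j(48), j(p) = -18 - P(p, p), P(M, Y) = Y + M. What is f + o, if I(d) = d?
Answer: -33656118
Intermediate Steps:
P(M, Y) = M + Y
j(p) = -18 - 2*p (j(p) = -18 - (p + p) = -18 - 2*p)
o = 57 (o = -(-18 - 2*48)/2 = -(-18 - 96)/2 = -½*(-114) = 57)
f = -33656175 (f = (113 - 3088)*(1432 + 9881) = -2975*11313 = -33656175)
f + o = -33656175 + 57 = -33656118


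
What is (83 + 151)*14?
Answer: 3276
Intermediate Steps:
(83 + 151)*14 = 234*14 = 3276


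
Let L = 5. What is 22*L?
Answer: 110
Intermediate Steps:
22*L = 22*5 = 110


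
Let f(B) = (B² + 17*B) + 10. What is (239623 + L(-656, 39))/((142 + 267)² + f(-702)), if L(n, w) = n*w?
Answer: 214039/648161 ≈ 0.33022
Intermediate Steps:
f(B) = 10 + B² + 17*B
(239623 + L(-656, 39))/((142 + 267)² + f(-702)) = (239623 - 656*39)/((142 + 267)² + (10 + (-702)² + 17*(-702))) = (239623 - 25584)/(409² + (10 + 492804 - 11934)) = 214039/(167281 + 480880) = 214039/648161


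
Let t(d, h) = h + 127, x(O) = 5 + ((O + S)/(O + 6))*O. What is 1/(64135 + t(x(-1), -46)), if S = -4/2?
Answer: 1/64216 ≈ 1.5572e-5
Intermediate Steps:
S = -2 (S = -4*½ = -2)
x(O) = 5 + O*(-2 + O)/(6 + O) (x(O) = 5 + ((O - 2)/(O + 6))*O = 5 + ((-2 + O)/(6 + O))*O = 5 + O*(-2 + O)/(6 + O))
t(d, h) = 127 + h
1/(64135 + t(x(-1), -46)) = 1/(64135 + (127 - 46)) = 1/(64135 + 81) = 1/64216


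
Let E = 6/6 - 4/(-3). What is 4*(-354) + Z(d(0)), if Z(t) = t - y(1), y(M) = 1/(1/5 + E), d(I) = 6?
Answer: -53595/38 ≈ -1410.4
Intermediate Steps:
E = 7/3 (E = 6*(⅙) - 4*(-⅓) = 1 + 4/3 = 7/3 ≈ 2.3333)
y(M) = 15/38 (y(M) = 1/(1/5 + 7/3) = 1/(⅕ + 7/3) = 1/(38/15) = 15/38)
Z(t) = -15/38 + t (Z(t) = t - 1*15/38 = t - 15/38 = -15/38 + t)
4*(-354) + Z(d(0)) = 4*(-354) + (-15/38 + 6) = -1416 + 213/38 = -53595/38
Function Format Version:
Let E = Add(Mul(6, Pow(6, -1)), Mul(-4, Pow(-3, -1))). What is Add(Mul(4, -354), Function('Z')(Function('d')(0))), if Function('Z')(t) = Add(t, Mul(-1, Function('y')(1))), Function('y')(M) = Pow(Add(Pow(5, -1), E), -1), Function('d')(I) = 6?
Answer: Rational(-53595, 38) ≈ -1410.4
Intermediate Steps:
E = Rational(7, 3) (E = Add(Mul(6, Rational(1, 6)), Mul(-4, Rational(-1, 3))) = Add(1, Rational(4, 3)) = Rational(7, 3) ≈ 2.3333)
Function('y')(M) = Rational(15, 38) (Function('y')(M) = Pow(Add(Pow(5, -1), Rational(7, 3)), -1) = Pow(Add(Rational(1, 5), Rational(7, 3)), -1) = Pow(Rational(38, 15), -1) = Rational(15, 38))
Function('Z')(t) = Add(Rational(-15, 38), t) (Function('Z')(t) = Add(t, Mul(-1, Rational(15, 38))) = Add(t, Rational(-15, 38)) = Add(Rational(-15, 38), t))
Add(Mul(4, -354), Function('Z')(Function('d')(0))) = Add(Mul(4, -354), Add(Rational(-15, 38), 6)) = Add(-1416, Rational(213, 38)) = Rational(-53595, 38)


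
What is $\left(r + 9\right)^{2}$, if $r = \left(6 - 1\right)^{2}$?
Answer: $1156$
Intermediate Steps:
$r = 25$ ($r = 5^{2} = 25$)
$\left(r + 9\right)^{2} = \left(25 + 9\right)^{2} = 34^{2} = 1156$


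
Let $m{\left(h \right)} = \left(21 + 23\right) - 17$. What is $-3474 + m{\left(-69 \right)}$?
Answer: $-3447$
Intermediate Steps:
$m{\left(h \right)} = 27$ ($m{\left(h \right)} = 44 - 17 = 27$)
$-3474 + m{\left(-69 \right)} = -3474 + 27 = -3447$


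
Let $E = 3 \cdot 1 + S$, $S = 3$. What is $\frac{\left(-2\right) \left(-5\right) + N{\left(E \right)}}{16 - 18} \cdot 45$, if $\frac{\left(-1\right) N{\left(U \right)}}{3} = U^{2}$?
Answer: $2205$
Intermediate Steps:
$E = 6$ ($E = 3 \cdot 1 + 3 = 3 + 3 = 6$)
$N{\left(U \right)} = - 3 U^{2}$
$\frac{\left(-2\right) \left(-5\right) + N{\left(E \right)}}{16 - 18} \cdot 45 = \frac{\left(-2\right) \left(-5\right) - 3 \cdot 6^{2}}{16 - 18} \cdot 45 = \frac{10 - 108}{-2} \cdot 45 = \left(10 - 108\right) \left(- \frac{1}{2}\right) 45 = \left(-98\right) \left(- \frac{1}{2}\right) 45 = 49 \cdot 45 = 2205$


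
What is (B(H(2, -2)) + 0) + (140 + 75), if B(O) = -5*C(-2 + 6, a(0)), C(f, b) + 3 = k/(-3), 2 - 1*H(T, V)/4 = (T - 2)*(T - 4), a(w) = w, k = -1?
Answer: 685/3 ≈ 228.33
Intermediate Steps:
H(T, V) = 8 - 4*(-4 + T)*(-2 + T) (H(T, V) = 8 - 4*(T - 2)*(T - 4) = 8 - 4*(-2 + T)*(-4 + T) = 8 - 4*(-4 + T)*(-2 + T))
C(f, b) = -8/3 (C(f, b) = -3 - 1/(-3) = -3 - 1*(-⅓) = -3 + ⅓ = -8/3)
B(O) = 40/3 (B(O) = -5*(-8/3) = 40/3)
(B(H(2, -2)) + 0) + (140 + 75) = (40/3 + 0) + (140 + 75) = 40/3 + 215 = 685/3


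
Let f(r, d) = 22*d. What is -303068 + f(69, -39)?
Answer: -303926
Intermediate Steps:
-303068 + f(69, -39) = -303068 + 22*(-39) = -303068 - 858 = -303926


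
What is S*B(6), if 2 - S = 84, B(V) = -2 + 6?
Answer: -328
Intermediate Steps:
B(V) = 4
S = -82 (S = 2 - 1*84 = 2 - 84 = -82)
S*B(6) = -82*4 = -328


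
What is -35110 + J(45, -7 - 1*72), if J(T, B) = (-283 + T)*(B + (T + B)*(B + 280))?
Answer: 1610184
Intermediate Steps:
J(T, B) = (-283 + T)*(B + (280 + B)*(B + T)) (J(T, B) = (-283 + T)*(B + (B + T)*(280 + B)) = (-283 + T)*(B + (280 + B)*(B + T)))
-35110 + J(45, -7 - 1*72) = -35110 + (-79523*(-7 - 1*72) - 79240*45 - 283*(-7 - 1*72)² + 280*45² + (-7 - 1*72)*45² + 45*(-7 - 1*72)² - 2*(-7 - 1*72)*45) = -35110 + (-79523*(-7 - 72) - 3565800 - 283*(-7 - 72)² + 280*2025 + (-7 - 72)*2025 + 45*(-7 - 72)² - 2*(-7 - 72)*45) = -35110 + (-79523*(-79) - 3565800 - 283*(-79)² + 567000 - 79*2025 + 45*(-79)² - 2*(-79)*45) = -35110 + (6282317 - 3565800 - 283*6241 + 567000 - 159975 + 45*6241 + 7110) = -35110 + (6282317 - 3565800 - 1766203 + 567000 - 159975 + 280845 + 7110) = -35110 + 1645294 = 1610184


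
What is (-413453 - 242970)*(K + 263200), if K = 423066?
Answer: -450480786518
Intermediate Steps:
(-413453 - 242970)*(K + 263200) = (-413453 - 242970)*(423066 + 263200) = -656423*686266 = -450480786518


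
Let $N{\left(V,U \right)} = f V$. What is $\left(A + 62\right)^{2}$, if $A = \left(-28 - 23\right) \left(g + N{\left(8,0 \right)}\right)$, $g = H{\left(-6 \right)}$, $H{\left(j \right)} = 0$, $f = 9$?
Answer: $13032100$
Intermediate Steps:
$g = 0$
$N{\left(V,U \right)} = 9 V$
$A = -3672$ ($A = \left(-28 - 23\right) \left(0 + 9 \cdot 8\right) = - 51 \left(0 + 72\right) = \left(-51\right) 72 = -3672$)
$\left(A + 62\right)^{2} = \left(-3672 + 62\right)^{2} = \left(-3610\right)^{2} = 13032100$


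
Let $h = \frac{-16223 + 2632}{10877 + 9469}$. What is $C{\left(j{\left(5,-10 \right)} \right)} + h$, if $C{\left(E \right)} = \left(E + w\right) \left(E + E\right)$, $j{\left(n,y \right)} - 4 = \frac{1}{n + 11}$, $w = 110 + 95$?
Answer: $\frac{2210994701}{1302144} \approx 1698.0$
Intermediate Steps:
$w = 205$
$j{\left(n,y \right)} = 4 + \frac{1}{11 + n}$ ($j{\left(n,y \right)} = 4 + \frac{1}{n + 11} = 4 + \frac{1}{11 + n}$)
$h = - \frac{13591}{20346} \approx -0.66799$
$C{\left(E \right)} = 2 E \left(205 + E\right)$ ($C{\left(E \right)} = \left(E + 205\right) \left(E + E\right) = \left(205 + E\right) 2 E = 2 E \left(205 + E\right)$)
$C{\left(j{\left(5,-10 \right)} \right)} + h = 2 \frac{45 + 4 \cdot 5}{11 + 5} \left(205 + \frac{45 + 4 \cdot 5}{11 + 5}\right) - \frac{13591}{20346} = 2 \frac{45 + 20}{16} \left(205 + \frac{45 + 20}{16}\right) - \frac{13591}{20346} = 2 \cdot \frac{1}{16} \cdot 65 \left(205 + \frac{1}{16} \cdot 65\right) - \frac{13591}{20346} = 2 \cdot \frac{65}{16} \left(205 + \frac{65}{16}\right) - \frac{13591}{20346} = 2 \cdot \frac{65}{16} \cdot \frac{3345}{16} - \frac{13591}{20346} = \frac{217425}{128} - \frac{13591}{20346} = \frac{2210994701}{1302144}$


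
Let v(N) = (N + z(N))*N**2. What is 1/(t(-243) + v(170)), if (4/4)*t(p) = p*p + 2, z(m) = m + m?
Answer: 1/14798051 ≈ 6.7576e-8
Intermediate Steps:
z(m) = 2*m
t(p) = 2 + p**2 (t(p) = p*p + 2 = p**2 + 2 = 2 + p**2)
v(N) = 3*N**3 (v(N) = (N + 2*N)*N**2 = (3*N)*N**2 = 3*N**3)
1/(t(-243) + v(170)) = 1/((2 + (-243)**2) + 3*170**3) = 1/((2 + 59049) + 3*4913000) = 1/(59051 + 14739000) = 1/14798051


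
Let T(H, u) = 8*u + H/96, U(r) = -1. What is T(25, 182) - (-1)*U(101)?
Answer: 139705/96 ≈ 1455.3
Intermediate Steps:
T(H, u) = 8*u + H/96 (T(H, u) = 8*u + H*(1/96) = 8*u + H/96)
T(25, 182) - (-1)*U(101) = (8*182 + (1/96)*25) - (-1)*(-1) = (1456 + 25/96) - 1*1 = 139801/96 - 1 = 139705/96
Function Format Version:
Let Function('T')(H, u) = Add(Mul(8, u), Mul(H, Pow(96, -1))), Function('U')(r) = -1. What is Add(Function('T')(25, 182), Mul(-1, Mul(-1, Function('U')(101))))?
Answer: Rational(139705, 96) ≈ 1455.3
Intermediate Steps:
Function('T')(H, u) = Add(Mul(8, u), Mul(Rational(1, 96), H)) (Function('T')(H, u) = Add(Mul(8, u), Mul(H, Rational(1, 96))) = Add(Mul(8, u), Mul(Rational(1, 96), H)))
Add(Function('T')(25, 182), Mul(-1, Mul(-1, Function('U')(101)))) = Add(Add(Mul(8, 182), Mul(Rational(1, 96), 25)), Mul(-1, Mul(-1, -1))) = Add(Add(1456, Rational(25, 96)), Mul(-1, 1)) = Add(Rational(139801, 96), -1) = Rational(139705, 96)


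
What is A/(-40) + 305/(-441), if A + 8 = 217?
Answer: -104369/17640 ≈ -5.9166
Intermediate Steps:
A = 209 (A = -8 + 217 = 209)
A/(-40) + 305/(-441) = 209/(-40) + 305/(-441) = 209*(-1/40) + 305*(-1/441) = -209/40 - 305/441 = -104369/17640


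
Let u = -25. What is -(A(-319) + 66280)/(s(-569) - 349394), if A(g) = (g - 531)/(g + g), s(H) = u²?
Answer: 21143745/111257311 ≈ 0.19004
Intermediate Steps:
s(H) = 625 (s(H) = (-25)² = 625)
A(g) = (-531 + g)/(2*g) (A(g) = (-531 + g)/((2*g)) = (-531 + g)*(1/(2*g)) = (-531 + g)/(2*g))
-(A(-319) + 66280)/(s(-569) - 349394) = -((½)*(-531 - 319)/(-319) + 66280)/(625 - 349394) = -((½)*(-1/319)*(-850) + 66280)/(-348769) = -(425/319 + 66280)*(-1)/348769 = -21143745*(-1)/(319*348769) = -1*(-21143745/111257311) = 21143745/111257311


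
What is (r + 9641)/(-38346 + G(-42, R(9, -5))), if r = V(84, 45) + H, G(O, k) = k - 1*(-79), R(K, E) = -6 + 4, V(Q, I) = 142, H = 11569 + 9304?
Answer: -30656/38269 ≈ -0.80107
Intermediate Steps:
H = 20873
R(K, E) = -2
G(O, k) = 79 + k (G(O, k) = k + 79 = 79 + k)
r = 21015 (r = 142 + 20873 = 21015)
(r + 9641)/(-38346 + G(-42, R(9, -5))) = (21015 + 9641)/(-38346 + (79 - 2)) = 30656/(-38346 + 77) = 30656/(-38269) = 30656*(-1/38269) = -30656/38269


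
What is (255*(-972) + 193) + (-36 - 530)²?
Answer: 72689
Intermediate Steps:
(255*(-972) + 193) + (-36 - 530)² = (-247860 + 193) + (-566)² = -247667 + 320356 = 72689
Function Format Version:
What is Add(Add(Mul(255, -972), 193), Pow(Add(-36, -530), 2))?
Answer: 72689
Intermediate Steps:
Add(Add(Mul(255, -972), 193), Pow(Add(-36, -530), 2)) = Add(Add(-247860, 193), Pow(-566, 2)) = Add(-247667, 320356) = 72689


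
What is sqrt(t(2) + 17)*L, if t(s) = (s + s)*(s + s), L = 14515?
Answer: 14515*sqrt(33) ≈ 83382.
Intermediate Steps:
t(s) = 4*s**2 (t(s) = (2*s)*(2*s) = 4*s**2)
sqrt(t(2) + 17)*L = sqrt(4*2**2 + 17)*14515 = sqrt(4*4 + 17)*14515 = sqrt(16 + 17)*14515 = sqrt(33)*14515 = 14515*sqrt(33)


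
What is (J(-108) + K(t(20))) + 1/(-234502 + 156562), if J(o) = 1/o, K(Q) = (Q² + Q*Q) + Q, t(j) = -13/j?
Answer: 434269/2338200 ≈ 0.18573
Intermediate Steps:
K(Q) = Q + 2*Q² (K(Q) = (Q² + Q²) + Q = 2*Q² + Q = Q + 2*Q²)
(J(-108) + K(t(20))) + 1/(-234502 + 156562) = (1/(-108) + (-13/20)*(1 + 2*(-13/20))) + 1/(-234502 + 156562) = (-1/108 + (-13*1/20)*(1 + 2*(-13*1/20))) + 1/(-77940) = (-1/108 - 13*(1 + 2*(-13/20))/20) - 1/77940 = (-1/108 - 13*(1 - 13/10)/20) - 1/77940 = (-1/108 - 13/20*(-3/10)) - 1/77940 = (-1/108 + 39/200) - 1/77940 = 1003/5400 - 1/77940 = 434269/2338200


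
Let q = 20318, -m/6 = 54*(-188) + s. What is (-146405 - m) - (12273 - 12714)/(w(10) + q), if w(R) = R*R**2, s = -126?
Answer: -1478566591/7106 ≈ -2.0807e+5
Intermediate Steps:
m = 61668 (m = -6*(54*(-188) - 126) = -6*(-10152 - 126) = -6*(-10278) = 61668)
w(R) = R**3
(-146405 - m) - (12273 - 12714)/(w(10) + q) = (-146405 - 1*61668) - (12273 - 12714)/(10**3 + 20318) = (-146405 - 61668) - (-441)/(1000 + 20318) = -208073 - (-441)/21318 = -208073 - 1*(-147/7106) = -208073 + 147/7106 = -1478566591/7106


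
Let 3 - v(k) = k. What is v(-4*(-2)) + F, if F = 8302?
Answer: 8297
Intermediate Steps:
v(k) = 3 - k
v(-4*(-2)) + F = (3 - (-4)*(-2)) + 8302 = (3 - 1*8) + 8302 = (3 - 8) + 8302 = -5 + 8302 = 8297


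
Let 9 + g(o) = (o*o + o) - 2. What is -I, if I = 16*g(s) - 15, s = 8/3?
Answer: 311/9 ≈ 34.556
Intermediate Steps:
s = 8/3 (s = 8*(1/3) = 8/3 ≈ 2.6667)
g(o) = -11 + o + o**2 (g(o) = -9 + ((o*o + o) - 2) = -9 + ((o**2 + o) - 2) = -9 + ((o + o**2) - 2) = -9 + (-2 + o + o**2) = -11 + o + o**2)
I = -311/9 (I = 16*(-11 + 8/3 + (8/3)**2) - 15 = 16*(-11 + 8/3 + 64/9) - 15 = 16*(-11/9) - 15 = -176/9 - 15 = -311/9 ≈ -34.556)
-I = -1*(-311/9) = 311/9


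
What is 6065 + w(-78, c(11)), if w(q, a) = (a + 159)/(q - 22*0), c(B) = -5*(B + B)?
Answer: 473021/78 ≈ 6064.4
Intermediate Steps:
c(B) = -10*B
w(q, a) = (159 + a)/q (w(q, a) = (159 + a)/(q + 0) = (159 + a)/q)
6065 + w(-78, c(11)) = 6065 + (159 - 10*11)/(-78) = 6065 - (159 - 110)/78 = 6065 - 1/78*49 = 6065 - 49/78 = 473021/78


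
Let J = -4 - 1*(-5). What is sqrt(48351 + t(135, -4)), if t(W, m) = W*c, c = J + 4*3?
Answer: sqrt(50106) ≈ 223.84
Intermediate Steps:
J = 1 (J = -4 + 5 = 1)
c = 13 (c = 1 + 4*3 = 1 + 12 = 13)
t(W, m) = 13*W (t(W, m) = W*13 = 13*W)
sqrt(48351 + t(135, -4)) = sqrt(48351 + 13*135) = sqrt(48351 + 1755) = sqrt(50106)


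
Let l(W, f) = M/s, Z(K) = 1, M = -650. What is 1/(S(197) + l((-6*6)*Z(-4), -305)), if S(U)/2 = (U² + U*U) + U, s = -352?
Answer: 176/27391205 ≈ 6.4254e-6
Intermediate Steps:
l(W, f) = 325/176 (l(W, f) = -650/(-352) = -650*(-1/352) = 325/176)
S(U) = 2*U + 4*U² (S(U) = 2*((U² + U*U) + U) = 2*((U² + U²) + U) = 2*(2*U² + U) = 2*(U + 2*U²) = 2*U + 4*U²)
1/(S(197) + l((-6*6)*Z(-4), -305)) = 1/(2*197*(1 + 2*197) + 325/176) = 1/(2*197*(1 + 394) + 325/176) = 1/(2*197*395 + 325/176) = 1/(155630 + 325/176) = 1/(27391205/176) = 176/27391205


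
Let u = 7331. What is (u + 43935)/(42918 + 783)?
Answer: 51266/43701 ≈ 1.1731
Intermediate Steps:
(u + 43935)/(42918 + 783) = (7331 + 43935)/(42918 + 783) = 51266/43701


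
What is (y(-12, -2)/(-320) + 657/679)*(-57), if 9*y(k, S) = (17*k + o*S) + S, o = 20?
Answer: -6520781/108640 ≈ -60.022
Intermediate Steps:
y(k, S) = 7*S/3 + 17*k/9 (y(k, S) = ((17*k + 20*S) + S)/9 = (17*k + 21*S)/9 = 7*S/3 + 17*k/9)
(y(-12, -2)/(-320) + 657/679)*(-57) = (((7/3)*(-2) + (17/9)*(-12))/(-320) + 657/679)*(-57) = ((-14/3 - 68/3)*(-1/320) + 657*(1/679))*(-57) = (-82/3*(-1/320) + 657/679)*(-57) = (41/480 + 657/679)*(-57) = (343199/325920)*(-57) = -6520781/108640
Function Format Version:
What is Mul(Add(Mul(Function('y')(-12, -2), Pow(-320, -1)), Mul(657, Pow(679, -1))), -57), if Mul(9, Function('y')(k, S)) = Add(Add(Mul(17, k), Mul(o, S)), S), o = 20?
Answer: Rational(-6520781, 108640) ≈ -60.022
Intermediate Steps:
Function('y')(k, S) = Add(Mul(Rational(7, 3), S), Mul(Rational(17, 9), k)) (Function('y')(k, S) = Mul(Rational(1, 9), Add(Add(Mul(17, k), Mul(20, S)), S)) = Mul(Rational(1, 9), Add(Mul(17, k), Mul(21, S))) = Add(Mul(Rational(7, 3), S), Mul(Rational(17, 9), k)))
Mul(Add(Mul(Function('y')(-12, -2), Pow(-320, -1)), Mul(657, Pow(679, -1))), -57) = Mul(Add(Mul(Add(Mul(Rational(7, 3), -2), Mul(Rational(17, 9), -12)), Pow(-320, -1)), Mul(657, Pow(679, -1))), -57) = Mul(Add(Mul(Add(Rational(-14, 3), Rational(-68, 3)), Rational(-1, 320)), Mul(657, Rational(1, 679))), -57) = Mul(Add(Mul(Rational(-82, 3), Rational(-1, 320)), Rational(657, 679)), -57) = Mul(Add(Rational(41, 480), Rational(657, 679)), -57) = Mul(Rational(343199, 325920), -57) = Rational(-6520781, 108640)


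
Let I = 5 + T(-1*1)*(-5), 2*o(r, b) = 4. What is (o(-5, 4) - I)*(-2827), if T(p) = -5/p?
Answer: -62194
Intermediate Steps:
o(r, b) = 2 (o(r, b) = (1/2)*4 = 2)
I = -20 (I = 5 - 5/((-1*1))*(-5) = 5 - 5/(-1)*(-5) = 5 - 5*(-1)*(-5) = 5 + 5*(-5) = 5 - 25 = -20)
(o(-5, 4) - I)*(-2827) = (2 - 1*(-20))*(-2827) = (2 + 20)*(-2827) = 22*(-2827) = -62194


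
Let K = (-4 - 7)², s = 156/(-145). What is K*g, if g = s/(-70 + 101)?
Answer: -18876/4495 ≈ -4.1993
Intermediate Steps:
s = -156/145 (s = 156*(-1/145) = -156/145 ≈ -1.0759)
g = -156/4495 (g = -156/(145*(-70 + 101)) = -156/145/31 = -156/145*1/31 = -156/4495 ≈ -0.034705)
K = 121 (K = (-11)² = 121)
K*g = 121*(-156/4495) = -18876/4495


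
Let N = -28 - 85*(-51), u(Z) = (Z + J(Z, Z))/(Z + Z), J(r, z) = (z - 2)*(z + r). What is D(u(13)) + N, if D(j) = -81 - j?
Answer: 8429/2 ≈ 4214.5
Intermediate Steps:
J(r, z) = (-2 + z)*(r + z)
u(Z) = (-3*Z + 2*Z**2)/(2*Z) (u(Z) = (Z + (Z**2 - 2*Z - 2*Z + Z*Z))/(Z + Z) = (Z + (Z**2 - 2*Z - 2*Z + Z**2))/((2*Z)) = (Z + (-4*Z + 2*Z**2))*(1/(2*Z)) = (-3*Z + 2*Z**2)*(1/(2*Z)) = (-3*Z + 2*Z**2)/(2*Z))
N = 4307 (N = -28 + 4335 = 4307)
D(u(13)) + N = (-81 - (-3/2 + 13)) + 4307 = (-81 - 1*23/2) + 4307 = (-81 - 23/2) + 4307 = -185/2 + 4307 = 8429/2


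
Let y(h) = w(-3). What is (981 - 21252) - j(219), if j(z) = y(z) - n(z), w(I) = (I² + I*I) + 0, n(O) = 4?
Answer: -20285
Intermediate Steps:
w(I) = 2*I² (w(I) = (I² + I²) + 0 = 2*I² + 0 = 2*I²)
y(h) = 18 (y(h) = 2*(-3)² = 2*9 = 18)
j(z) = 14 (j(z) = 18 - 1*4 = 18 - 4 = 14)
(981 - 21252) - j(219) = (981 - 21252) - 1*14 = -20271 - 14 = -20285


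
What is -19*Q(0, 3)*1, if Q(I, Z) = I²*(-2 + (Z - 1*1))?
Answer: 0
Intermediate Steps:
Q(I, Z) = I²*(-3 + Z) (Q(I, Z) = I²*(-2 + (Z - 1)) = I²*(-2 + (-1 + Z)) = I²*(-3 + Z))
-19*Q(0, 3)*1 = -19*0²*(-3 + 3)*1 = -0*0*1 = -19*0*1 = 0*1 = 0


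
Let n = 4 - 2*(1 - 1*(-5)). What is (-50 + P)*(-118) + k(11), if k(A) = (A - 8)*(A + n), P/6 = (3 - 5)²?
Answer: 3077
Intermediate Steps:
P = 24 (P = 6*(3 - 5)² = 6*(-2)² = 6*4 = 24)
n = -8 (n = 4 - 2*(1 + 5) = 4 - 2*6 = 4 - 12 = -8)
k(A) = (-8 + A)² (k(A) = (A - 8)*(A - 8) = (-8 + A)*(-8 + A) = (-8 + A)²)
(-50 + P)*(-118) + k(11) = (-50 + 24)*(-118) + (64 + 11² - 16*11) = -26*(-118) + (64 + 121 - 176) = 3068 + 9 = 3077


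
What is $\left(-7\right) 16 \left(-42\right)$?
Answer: $4704$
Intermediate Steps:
$\left(-7\right) 16 \left(-42\right) = \left(-112\right) \left(-42\right) = 4704$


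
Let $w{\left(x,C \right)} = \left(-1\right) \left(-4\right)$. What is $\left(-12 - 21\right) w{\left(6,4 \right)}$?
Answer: $-132$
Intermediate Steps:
$w{\left(x,C \right)} = 4$
$\left(-12 - 21\right) w{\left(6,4 \right)} = \left(-12 - 21\right) 4 = \left(-33\right) 4 = -132$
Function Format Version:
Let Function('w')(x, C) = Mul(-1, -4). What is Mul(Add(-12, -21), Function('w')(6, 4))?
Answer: -132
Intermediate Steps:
Function('w')(x, C) = 4
Mul(Add(-12, -21), Function('w')(6, 4)) = Mul(Add(-12, -21), 4) = Mul(-33, 4) = -132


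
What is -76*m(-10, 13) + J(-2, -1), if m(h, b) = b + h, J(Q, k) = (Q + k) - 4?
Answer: -235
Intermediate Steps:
J(Q, k) = -4 + Q + k
-76*m(-10, 13) + J(-2, -1) = -76*(13 - 10) + (-4 - 2 - 1) = -76*3 - 7 = -228 - 7 = -235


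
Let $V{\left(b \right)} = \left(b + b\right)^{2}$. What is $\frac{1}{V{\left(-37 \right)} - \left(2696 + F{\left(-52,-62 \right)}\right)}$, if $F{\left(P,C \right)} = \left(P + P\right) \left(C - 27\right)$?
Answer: $- \frac{1}{6476} \approx -0.00015442$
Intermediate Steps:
$V{\left(b \right)} = 4 b^{2}$ ($V{\left(b \right)} = \left(2 b\right)^{2} = 4 b^{2}$)
$F{\left(P,C \right)} = 2 P \left(-27 + C\right)$
$\frac{1}{V{\left(-37 \right)} - \left(2696 + F{\left(-52,-62 \right)}\right)} = \frac{1}{4 \left(-37\right)^{2} - \left(2696 + 2 \left(-52\right) \left(-27 - 62\right)\right)} = \frac{1}{4 \cdot 1369 - \left(2696 + 2 \left(-52\right) \left(-89\right)\right)} = \frac{1}{5476 - 11952} = \frac{1}{-6476} = - \frac{1}{6476}$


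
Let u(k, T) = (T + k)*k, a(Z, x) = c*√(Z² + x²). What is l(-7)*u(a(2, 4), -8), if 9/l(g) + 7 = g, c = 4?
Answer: -1440/7 + 288*√5/7 ≈ -113.72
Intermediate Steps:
l(g) = 9/(-7 + g)
a(Z, x) = 4*√(Z² + x²)
u(k, T) = k*(T + k)
l(-7)*u(a(2, 4), -8) = (9/(-7 - 7))*((4*√(2² + 4²))*(-8 + 4*√(2² + 4²))) = (9/(-14))*((4*√(4 + 16))*(-8 + 4*√(4 + 16))) = (9*(-1/14))*((4*√20)*(-8 + 4*√20)) = -9*4*(2*√5)*(-8 + 4*(2*√5))/14 = -9*8*√5*(-8 + 8*√5)/14 = -36*√5*(-8 + 8*√5)/7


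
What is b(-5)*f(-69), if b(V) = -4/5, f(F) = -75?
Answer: 60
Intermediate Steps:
b(V) = -4/5 (b(V) = -4*1/5 = -4/5)
b(-5)*f(-69) = -4/5*(-75) = 60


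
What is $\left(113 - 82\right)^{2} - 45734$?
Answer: $-44773$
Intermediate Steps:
$\left(113 - 82\right)^{2} - 45734 = 31^{2} - 45734 = 961 - 45734 = -44773$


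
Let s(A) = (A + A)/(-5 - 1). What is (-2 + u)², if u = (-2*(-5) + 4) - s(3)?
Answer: 169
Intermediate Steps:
s(A) = -A/3 (s(A) = (2*A)/(-6) = (2*A)*(-⅙) = -A/3)
u = 15 (u = (-2*(-5) + 4) - (-1)*3/3 = (10 + 4) - 1*(-1) = 14 + 1 = 15)
(-2 + u)² = (-2 + 15)² = 13² = 169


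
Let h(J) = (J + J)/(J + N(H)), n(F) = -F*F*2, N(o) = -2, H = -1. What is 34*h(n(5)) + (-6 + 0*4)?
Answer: 772/13 ≈ 59.385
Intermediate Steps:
n(F) = -2*F² (n(F) = -F²*2 = -2*F²)
h(J) = 2*J/(-2 + J) (h(J) = (J + J)/(J - 2) = (2*J)/(-2 + J) = 2*J/(-2 + J))
34*h(n(5)) + (-6 + 0*4) = 34*(2*(-2*5²)/(-2 - 2*5²)) + (-6 + 0*4) = 34*(2*(-2*25)/(-2 - 2*25)) + (-6 + 0) = 34*(2*(-50)/(-2 - 50)) - 6 = 34*(2*(-50)/(-52)) - 6 = 34*(2*(-50)*(-1/52)) - 6 = 34*(25/13) - 6 = 850/13 - 6 = 772/13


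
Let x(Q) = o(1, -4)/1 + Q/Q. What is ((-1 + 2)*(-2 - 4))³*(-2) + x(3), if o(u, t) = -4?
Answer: 429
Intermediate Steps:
x(Q) = -3 (x(Q) = -4/1 + Q/Q = -4*1 + 1 = -4 + 1 = -3)
((-1 + 2)*(-2 - 4))³*(-2) + x(3) = ((-1 + 2)*(-2 - 4))³*(-2) - 3 = (1*(-6))³*(-2) - 3 = (-6)³*(-2) - 3 = -216*(-2) - 3 = 432 - 3 = 429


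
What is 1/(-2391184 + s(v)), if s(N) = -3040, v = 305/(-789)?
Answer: -1/2394224 ≈ -4.1767e-7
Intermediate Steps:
v = -305/789 (v = 305*(-1/789) = -305/789 ≈ -0.38657)
1/(-2391184 + s(v)) = 1/(-2391184 - 3040) = 1/(-2394224) = -1/2394224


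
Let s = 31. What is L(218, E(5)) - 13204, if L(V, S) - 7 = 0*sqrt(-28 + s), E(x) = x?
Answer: -13197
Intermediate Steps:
L(V, S) = 7 (L(V, S) = 7 + 0*sqrt(-28 + 31) = 7 + 0*sqrt(3) = 7 + 0 = 7)
L(218, E(5)) - 13204 = 7 - 13204 = -13197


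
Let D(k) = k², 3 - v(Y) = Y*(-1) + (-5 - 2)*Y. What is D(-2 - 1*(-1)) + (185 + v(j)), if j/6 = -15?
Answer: -531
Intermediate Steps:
j = -90 (j = 6*(-15) = -90)
v(Y) = 3 + 8*Y (v(Y) = 3 - (Y*(-1) + (-5 - 2)*Y) = 3 - (-Y - 7*Y) = 3 - (-8)*Y = 3 + 8*Y)
D(-2 - 1*(-1)) + (185 + v(j)) = (-2 - 1*(-1))² + (185 + (3 + 8*(-90))) = (-2 + 1)² + (185 + (3 - 720)) = (-1)² + (185 - 717) = 1 - 532 = -531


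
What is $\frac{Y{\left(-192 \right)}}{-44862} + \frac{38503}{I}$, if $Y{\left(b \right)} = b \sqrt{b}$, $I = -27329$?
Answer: $- \frac{38503}{27329} + \frac{256 i \sqrt{3}}{7477} \approx -1.4089 + 0.059303 i$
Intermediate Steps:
$Y{\left(b \right)} = b^{\frac{3}{2}}$
$\frac{Y{\left(-192 \right)}}{-44862} + \frac{38503}{I} = \frac{\left(-192\right)^{\frac{3}{2}}}{-44862} + \frac{38503}{-27329} = - 1536 i \sqrt{3} \left(- \frac{1}{44862}\right) + 38503 \left(- \frac{1}{27329}\right) = \frac{256 i \sqrt{3}}{7477} - \frac{38503}{27329} = - \frac{38503}{27329} + \frac{256 i \sqrt{3}}{7477}$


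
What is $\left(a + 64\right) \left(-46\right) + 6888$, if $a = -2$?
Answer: $4036$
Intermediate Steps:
$\left(a + 64\right) \left(-46\right) + 6888 = \left(-2 + 64\right) \left(-46\right) + 6888 = 62 \left(-46\right) + 6888 = -2852 + 6888 = 4036$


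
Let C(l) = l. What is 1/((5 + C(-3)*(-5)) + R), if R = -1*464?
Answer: -1/444 ≈ -0.0022523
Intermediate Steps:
R = -464
1/((5 + C(-3)*(-5)) + R) = 1/((5 - 3*(-5)) - 464) = 1/((5 + 15) - 464) = 1/(20 - 464) = 1/(-444) = -1/444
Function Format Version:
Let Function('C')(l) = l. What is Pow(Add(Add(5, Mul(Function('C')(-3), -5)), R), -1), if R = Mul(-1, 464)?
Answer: Rational(-1, 444) ≈ -0.0022523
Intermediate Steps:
R = -464
Pow(Add(Add(5, Mul(Function('C')(-3), -5)), R), -1) = Pow(Add(Add(5, Mul(-3, -5)), -464), -1) = Pow(Add(Add(5, 15), -464), -1) = Pow(Add(20, -464), -1) = Pow(-444, -1) = Rational(-1, 444)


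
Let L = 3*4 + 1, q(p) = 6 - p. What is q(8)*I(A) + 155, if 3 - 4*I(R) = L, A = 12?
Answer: 160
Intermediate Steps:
L = 13 (L = 12 + 1 = 13)
I(R) = -5/2 (I(R) = ¾ - ¼*13 = ¾ - 13/4 = -5/2)
q(8)*I(A) + 155 = (6 - 1*8)*(-5/2) + 155 = (6 - 8)*(-5/2) + 155 = -2*(-5/2) + 155 = 5 + 155 = 160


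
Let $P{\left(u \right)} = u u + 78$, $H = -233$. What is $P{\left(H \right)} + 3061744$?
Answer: $3116111$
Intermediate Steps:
$P{\left(u \right)} = 78 + u^{2}$ ($P{\left(u \right)} = u^{2} + 78 = 78 + u^{2}$)
$P{\left(H \right)} + 3061744 = \left(78 + \left(-233\right)^{2}\right) + 3061744 = \left(78 + 54289\right) + 3061744 = 54367 + 3061744 = 3116111$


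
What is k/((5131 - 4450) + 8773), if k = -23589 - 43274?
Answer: -66863/9454 ≈ -7.0725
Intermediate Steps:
k = -66863
k/((5131 - 4450) + 8773) = -66863/((5131 - 4450) + 8773) = -66863/(681 + 8773) = -66863/9454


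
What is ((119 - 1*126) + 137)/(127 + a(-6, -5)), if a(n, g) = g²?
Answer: 65/76 ≈ 0.85526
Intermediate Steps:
((119 - 1*126) + 137)/(127 + a(-6, -5)) = ((119 - 1*126) + 137)/(127 + (-5)²) = ((119 - 126) + 137)/(127 + 25) = (-7 + 137)/152 = 130*(1/152) = 65/76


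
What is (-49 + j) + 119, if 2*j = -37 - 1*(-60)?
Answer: 163/2 ≈ 81.500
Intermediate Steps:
j = 23/2 (j = (-37 - 1*(-60))/2 = (-37 + 60)/2 = (½)*23 = 23/2 ≈ 11.500)
(-49 + j) + 119 = (-49 + 23/2) + 119 = -75/2 + 119 = 163/2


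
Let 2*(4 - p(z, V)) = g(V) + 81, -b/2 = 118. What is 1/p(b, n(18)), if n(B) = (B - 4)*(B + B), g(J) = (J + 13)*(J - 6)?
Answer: -2/257539 ≈ -7.7658e-6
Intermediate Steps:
b = -236 (b = -2*118 = -236)
g(J) = (-6 + J)*(13 + J) (g(J) = (13 + J)*(-6 + J) = (-6 + J)*(13 + J))
n(B) = 2*B*(-4 + B) (n(B) = (-4 + B)*(2*B) = 2*B*(-4 + B))
p(z, V) = 5/2 - 7*V/2 - V²/2 (p(z, V) = 4 - ((-78 + V² + 7*V) + 81)/2 = 4 - (3 + V² + 7*V)/2 = 4 + (-3/2 - 7*V/2 - V²/2) = 5/2 - 7*V/2 - V²/2)
1/p(b, n(18)) = 1/(5/2 - 7*18*(-4 + 18) - 1296*(-4 + 18)²/2) = 1/(5/2 - 7*18*14 - (2*18*14)²/2) = 1/(5/2 - 7/2*504 - ½*504²) = 1/(5/2 - 1764 - ½*254016) = 1/(5/2 - 1764 - 127008) = 1/(-257539/2) = -2/257539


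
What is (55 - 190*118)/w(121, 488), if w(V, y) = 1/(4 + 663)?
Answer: -14917455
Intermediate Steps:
w(V, y) = 1/667
(55 - 190*118)/w(121, 488) = (55 - 190*118)/(1/667) = (55 - 22420)*667 = -22365*667 = -14917455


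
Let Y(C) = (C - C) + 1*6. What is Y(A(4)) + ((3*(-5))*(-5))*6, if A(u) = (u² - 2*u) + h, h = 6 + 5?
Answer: 456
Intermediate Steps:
h = 11
A(u) = 11 + u² - 2*u (A(u) = (u² - 2*u) + 11 = 11 + u² - 2*u)
Y(C) = 6 (Y(C) = 0 + 6 = 6)
Y(A(4)) + ((3*(-5))*(-5))*6 = 6 + ((3*(-5))*(-5))*6 = 6 - 15*(-5)*6 = 6 + 75*6 = 6 + 450 = 456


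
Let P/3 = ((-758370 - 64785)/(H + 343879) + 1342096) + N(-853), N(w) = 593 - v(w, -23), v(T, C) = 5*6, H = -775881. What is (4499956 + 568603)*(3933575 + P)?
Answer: 17432846714642514071/432002 ≈ 4.0354e+13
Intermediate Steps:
v(T, C) = 30
N(w) = 563 (N(w) = 593 - 1*30 = 593 - 30 = 563)
P = 1740096589419/432002 (P = 3*(((-758370 - 64785)/(-775881 + 343879) + 1342096) + 563) = 3*((-823155/(-432002) + 1342096) + 563) = 3*((-823155*(-1/432002) + 1342096) + 563) = 3*((823155/432002 + 1342096) + 563) = 3*(579788979347/432002 + 563) = 3*(580032196473/432002) = 1740096589419/432002 ≈ 4.0280e+6)
(4499956 + 568603)*(3933575 + P) = (4499956 + 568603)*(3933575 + 1740096589419/432002) = 5068559*(3439408856569/432002) = 17432846714642514071/432002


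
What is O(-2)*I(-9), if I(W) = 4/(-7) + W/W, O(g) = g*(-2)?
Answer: 12/7 ≈ 1.7143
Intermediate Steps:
O(g) = -2*g
I(W) = 3/7 (I(W) = 4*(-⅐) + 1 = -4/7 + 1 = 3/7)
O(-2)*I(-9) = -2*(-2)*(3/7) = 4*(3/7) = 12/7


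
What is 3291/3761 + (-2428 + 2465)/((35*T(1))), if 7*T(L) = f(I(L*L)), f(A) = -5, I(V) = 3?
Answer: -56882/94025 ≈ -0.60497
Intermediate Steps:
T(L) = -5/7 (T(L) = (1/7)*(-5) = -5/7)
3291/3761 + (-2428 + 2465)/((35*T(1))) = 3291/3761 + (-2428 + 2465)/((35*(-5/7))) = 3291*(1/3761) + 37/(-25) = 3291/3761 + 37*(-1/25) = 3291/3761 - 37/25 = -56882/94025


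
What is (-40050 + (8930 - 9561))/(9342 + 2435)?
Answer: -40681/11777 ≈ -3.4543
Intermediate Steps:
(-40050 + (8930 - 9561))/(9342 + 2435) = (-40050 - 631)/11777 = -40681*1/11777 = -40681/11777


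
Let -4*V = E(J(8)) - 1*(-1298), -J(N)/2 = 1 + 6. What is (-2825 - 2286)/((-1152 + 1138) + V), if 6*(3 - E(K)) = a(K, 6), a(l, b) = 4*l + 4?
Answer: 61332/4097 ≈ 14.970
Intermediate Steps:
a(l, b) = 4 + 4*l
J(N) = -14 (J(N) = -2*(1 + 6) = -2*7 = -14)
E(K) = 7/3 - 2*K/3 (E(K) = 3 - (4 + 4*K)/6 = 3 + (-⅔ - 2*K/3) = 7/3 - 2*K/3)
V = -3929/12 (V = -((7/3 - ⅔*(-14)) - 1*(-1298))/4 = -((7/3 + 28/3) + 1298)/4 = -(35/3 + 1298)/4 = -¼*3929/3 = -3929/12 ≈ -327.42)
(-2825 - 2286)/((-1152 + 1138) + V) = (-2825 - 2286)/((-1152 + 1138) - 3929/12) = -5111/(-14 - 3929/12) = -5111/(-4097/12) = -5111*(-12/4097) = 61332/4097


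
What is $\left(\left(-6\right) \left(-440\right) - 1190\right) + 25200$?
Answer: $26650$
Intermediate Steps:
$\left(\left(-6\right) \left(-440\right) - 1190\right) + 25200 = \left(2640 - 1190\right) + 25200 = 1450 + 25200 = 26650$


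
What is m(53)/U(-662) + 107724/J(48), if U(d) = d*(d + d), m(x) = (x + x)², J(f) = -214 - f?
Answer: -11801981185/28704982 ≈ -411.15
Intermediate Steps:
m(x) = 4*x² (m(x) = (2*x)² = 4*x²)
U(d) = 2*d² (U(d) = d*(2*d) = 2*d²)
m(53)/U(-662) + 107724/J(48) = (4*53²)/((2*(-662)²)) + 107724/(-214 - 1*48) = (4*2809)/((2*438244)) + 107724/(-214 - 48) = 11236/876488 + 107724/(-262) = 11236*(1/876488) + 107724*(-1/262) = 2809/219122 - 53862/131 = -11801981185/28704982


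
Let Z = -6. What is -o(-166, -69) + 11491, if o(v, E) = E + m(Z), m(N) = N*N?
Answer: 11524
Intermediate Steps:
m(N) = N²
o(v, E) = 36 + E (o(v, E) = E + (-6)² = E + 36 = 36 + E)
-o(-166, -69) + 11491 = -(36 - 69) + 11491 = -1*(-33) + 11491 = 33 + 11491 = 11524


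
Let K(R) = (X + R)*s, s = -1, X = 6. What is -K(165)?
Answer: 171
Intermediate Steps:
K(R) = -6 - R (K(R) = (6 + R)*(-1) = -6 - R)
-K(165) = -(-6 - 1*165) = -(-6 - 165) = -1*(-171) = 171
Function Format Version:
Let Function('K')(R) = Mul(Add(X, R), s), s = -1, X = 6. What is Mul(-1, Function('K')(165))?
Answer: 171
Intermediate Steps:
Function('K')(R) = Add(-6, Mul(-1, R)) (Function('K')(R) = Mul(Add(6, R), -1) = Add(-6, Mul(-1, R)))
Mul(-1, Function('K')(165)) = Mul(-1, Add(-6, Mul(-1, 165))) = Mul(-1, Add(-6, -165)) = Mul(-1, -171) = 171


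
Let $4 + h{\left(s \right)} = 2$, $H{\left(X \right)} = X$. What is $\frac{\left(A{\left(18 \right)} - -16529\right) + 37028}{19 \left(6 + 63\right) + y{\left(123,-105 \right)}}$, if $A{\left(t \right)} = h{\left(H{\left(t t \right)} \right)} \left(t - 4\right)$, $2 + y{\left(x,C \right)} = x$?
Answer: $\frac{53529}{1432} \approx 37.381$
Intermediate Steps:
$y{\left(x,C \right)} = -2 + x$
$h{\left(s \right)} = -2$ ($h{\left(s \right)} = -4 + 2 = -2$)
$A{\left(t \right)} = 8 - 2 t$ ($A{\left(t \right)} = - 2 \left(t - 4\right) = - 2 \left(-4 + t\right) = 8 - 2 t$)
$\frac{\left(A{\left(18 \right)} - -16529\right) + 37028}{19 \left(6 + 63\right) + y{\left(123,-105 \right)}} = \frac{\left(\left(8 - 36\right) - -16529\right) + 37028}{19 \left(6 + 63\right) + \left(-2 + 123\right)} = \frac{\left(\left(8 - 36\right) + 16529\right) + 37028}{19 \cdot 69 + 121} = \frac{\left(-28 + 16529\right) + 37028}{1311 + 121} = \frac{16501 + 37028}{1432} = 53529 \cdot \frac{1}{1432} = \frac{53529}{1432}$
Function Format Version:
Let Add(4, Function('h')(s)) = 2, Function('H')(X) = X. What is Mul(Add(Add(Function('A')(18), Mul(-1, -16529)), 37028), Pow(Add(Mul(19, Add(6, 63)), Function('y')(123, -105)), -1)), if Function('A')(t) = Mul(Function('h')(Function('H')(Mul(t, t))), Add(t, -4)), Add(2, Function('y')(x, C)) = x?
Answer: Rational(53529, 1432) ≈ 37.381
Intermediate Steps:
Function('y')(x, C) = Add(-2, x)
Function('h')(s) = -2 (Function('h')(s) = Add(-4, 2) = -2)
Function('A')(t) = Add(8, Mul(-2, t)) (Function('A')(t) = Mul(-2, Add(t, -4)) = Mul(-2, Add(-4, t)) = Add(8, Mul(-2, t)))
Mul(Add(Add(Function('A')(18), Mul(-1, -16529)), 37028), Pow(Add(Mul(19, Add(6, 63)), Function('y')(123, -105)), -1)) = Mul(Add(Add(Add(8, Mul(-2, 18)), Mul(-1, -16529)), 37028), Pow(Add(Mul(19, Add(6, 63)), Add(-2, 123)), -1)) = Mul(Add(Add(Add(8, -36), 16529), 37028), Pow(Add(Mul(19, 69), 121), -1)) = Mul(Add(Add(-28, 16529), 37028), Pow(Add(1311, 121), -1)) = Mul(Add(16501, 37028), Pow(1432, -1)) = Mul(53529, Rational(1, 1432)) = Rational(53529, 1432)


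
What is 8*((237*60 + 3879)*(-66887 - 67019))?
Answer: -19388517552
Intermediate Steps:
8*((237*60 + 3879)*(-66887 - 67019)) = 8*((14220 + 3879)*(-133906)) = 8*(18099*(-133906)) = 8*(-2423564694) = -19388517552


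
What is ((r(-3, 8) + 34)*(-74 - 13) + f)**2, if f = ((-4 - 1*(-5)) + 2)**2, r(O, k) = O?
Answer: 7225344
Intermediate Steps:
f = 9 (f = ((-4 + 5) + 2)**2 = (1 + 2)**2 = 3**2 = 9)
((r(-3, 8) + 34)*(-74 - 13) + f)**2 = ((-3 + 34)*(-74 - 13) + 9)**2 = (31*(-87) + 9)**2 = (-2697 + 9)**2 = (-2688)**2 = 7225344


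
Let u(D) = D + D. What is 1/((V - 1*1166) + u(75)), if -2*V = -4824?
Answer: 1/1396 ≈ 0.00071633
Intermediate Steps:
V = 2412 (V = -½*(-4824) = 2412)
u(D) = 2*D
1/((V - 1*1166) + u(75)) = 1/((2412 - 1*1166) + 2*75) = 1/((2412 - 1166) + 150) = 1/(1246 + 150) = 1/1396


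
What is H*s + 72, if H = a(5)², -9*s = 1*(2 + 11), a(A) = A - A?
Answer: 72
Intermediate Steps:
a(A) = 0
s = -13/9 (s = -(2 + 11)/9 = -13/9 ≈ -1.4444)
H = 0 (H = 0² = 0)
H*s + 72 = 0*(-13/9) + 72 = 0 + 72 = 72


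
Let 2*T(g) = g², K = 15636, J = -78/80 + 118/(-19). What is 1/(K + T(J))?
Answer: 1155200/18092529721 ≈ 6.3850e-5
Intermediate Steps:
J = -5461/760 (J = -78*1/80 + 118*(-1/19) = -39/40 - 118/19 = -5461/760 ≈ -7.1855)
T(g) = g²/2
1/(K + T(J)) = 1/(15636 + (-5461/760)²/2) = 1/(15636 + (½)*(29822521/577600)) = 1/(15636 + 29822521/1155200) = 1/(18092529721/1155200) = 1155200/18092529721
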